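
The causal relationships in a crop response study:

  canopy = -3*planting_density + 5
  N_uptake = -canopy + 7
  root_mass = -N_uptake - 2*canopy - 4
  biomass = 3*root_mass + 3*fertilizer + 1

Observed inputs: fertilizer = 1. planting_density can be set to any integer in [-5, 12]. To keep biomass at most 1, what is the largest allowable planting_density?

planting_density = 5

Substituting into the N_uptake equation gives N_uptake = 3*planting_density + 2.
Substituting into the root_mass equation gives root_mass = 3*planting_density - 16.
Substituting into the biomass equation gives biomass = 9*planting_density - 44.
Require 9*planting_density - 44 ≤ 1, so planting_density ≤ 5.
The largest integer in [-5, 12] satisfying this is 5.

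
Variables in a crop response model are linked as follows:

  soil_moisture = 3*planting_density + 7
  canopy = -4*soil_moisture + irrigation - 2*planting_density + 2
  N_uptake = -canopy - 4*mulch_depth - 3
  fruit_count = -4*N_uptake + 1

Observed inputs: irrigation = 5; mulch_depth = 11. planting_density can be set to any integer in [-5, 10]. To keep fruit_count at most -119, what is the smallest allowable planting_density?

Substituting into the canopy equation gives canopy = -14*planting_density - 21.
N_uptake becomes 14*planting_density - 26.
This gives fruit_count = -56*planting_density + 105.
Require -56*planting_density + 105 ≤ -119, so planting_density ≥ 4.
The smallest integer in [-5, 10] satisfying this is 4.

planting_density = 4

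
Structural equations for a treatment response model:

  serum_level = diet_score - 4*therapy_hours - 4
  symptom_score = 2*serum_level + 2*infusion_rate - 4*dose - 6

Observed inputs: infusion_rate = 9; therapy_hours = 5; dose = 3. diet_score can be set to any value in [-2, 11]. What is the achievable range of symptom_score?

Substituting into the serum_level equation gives serum_level = diet_score - 24.
So symptom_score = 2*diet_score - 48.
Linear in diet_score, so extremes are at the endpoints: diet_score = -2 gives symptom_score = -52; diet_score = 11 gives symptom_score = -26.

-52 to -26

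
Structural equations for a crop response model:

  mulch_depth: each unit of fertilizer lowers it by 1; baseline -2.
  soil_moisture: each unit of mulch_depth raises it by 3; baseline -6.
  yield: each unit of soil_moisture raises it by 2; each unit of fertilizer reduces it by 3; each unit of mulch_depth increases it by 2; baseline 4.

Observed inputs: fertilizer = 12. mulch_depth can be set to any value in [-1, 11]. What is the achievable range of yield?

Intervening on mulch_depth fixes its value directly, overriding its dependence on fertilizer.
Substituting into the yield equation gives yield = 8*mulch_depth - 44.
Linear in mulch_depth, so extremes are at the endpoints: mulch_depth = -1 gives yield = -52; mulch_depth = 11 gives yield = 44.

-52 to 44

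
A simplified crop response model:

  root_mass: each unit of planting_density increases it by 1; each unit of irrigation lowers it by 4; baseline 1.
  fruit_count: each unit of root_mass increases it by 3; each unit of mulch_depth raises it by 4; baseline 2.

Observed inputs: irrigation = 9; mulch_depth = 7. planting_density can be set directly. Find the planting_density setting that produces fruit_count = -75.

Substituting into the root_mass equation gives root_mass = planting_density - 35.
Substituting into the fruit_count equation gives fruit_count = 3*planting_density - 75.
Solve 3*planting_density - 75 = -75: planting_density = (-75 + 75) / 3 = 0.

planting_density = 0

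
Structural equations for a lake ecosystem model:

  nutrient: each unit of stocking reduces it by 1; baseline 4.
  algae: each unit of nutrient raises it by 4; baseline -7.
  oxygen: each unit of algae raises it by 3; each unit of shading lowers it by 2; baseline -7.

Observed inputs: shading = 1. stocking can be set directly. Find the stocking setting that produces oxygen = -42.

stocking = 5

Substituting into the algae equation gives algae = -4*stocking + 9.
This gives oxygen = -12*stocking + 18.
Solve -12*stocking + 18 = -42: stocking = (-42 - 18) / -12 = 5.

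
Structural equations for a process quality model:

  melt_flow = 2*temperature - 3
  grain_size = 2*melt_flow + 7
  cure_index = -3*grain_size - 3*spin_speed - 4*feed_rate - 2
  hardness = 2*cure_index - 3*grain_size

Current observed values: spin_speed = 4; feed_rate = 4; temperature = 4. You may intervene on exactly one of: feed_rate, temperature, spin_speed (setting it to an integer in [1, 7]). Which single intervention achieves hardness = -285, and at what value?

set temperature = 6

Intervening on feed_rate: hardness = -8*feed_rate - 181. Reaching -285 requires feed_rate = 13, outside [1, 7].
Intervening on temperature: with other inputs at their observed values, hardness = -36*temperature - 69. Solving for -285 gives temperature = 6, within [1, 7].
Intervening on spin_speed: hardness = -6*spin_speed - 189. Reaching -285 requires spin_speed = 16, outside [1, 7].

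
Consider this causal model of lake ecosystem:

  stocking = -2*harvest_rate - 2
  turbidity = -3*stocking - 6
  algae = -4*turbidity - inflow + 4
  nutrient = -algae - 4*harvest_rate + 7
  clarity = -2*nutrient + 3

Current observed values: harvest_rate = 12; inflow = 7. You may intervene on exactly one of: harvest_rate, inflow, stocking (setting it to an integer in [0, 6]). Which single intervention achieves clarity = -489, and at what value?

set inflow = 3

Intervening on harvest_rate: clarity = -40*harvest_rate - 17. Reaching -489 requires harvest_rate = 59/5, not an integer.
Intervening on inflow: with other inputs at their observed values, clarity = -2*inflow - 483. Solving for -489 gives inflow = 3, within [0, 6].
Intervening on stocking: clarity = 24*stocking + 127. Reaching -489 requires stocking = -77/3, not an integer.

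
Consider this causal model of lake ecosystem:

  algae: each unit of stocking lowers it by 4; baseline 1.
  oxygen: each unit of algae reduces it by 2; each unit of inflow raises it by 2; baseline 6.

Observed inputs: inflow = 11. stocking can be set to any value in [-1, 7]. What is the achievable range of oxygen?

Substituting into the oxygen equation gives oxygen = 8*stocking + 26.
Linear in stocking, so extremes are at the endpoints: stocking = -1 gives oxygen = 18; stocking = 7 gives oxygen = 82.

18 to 82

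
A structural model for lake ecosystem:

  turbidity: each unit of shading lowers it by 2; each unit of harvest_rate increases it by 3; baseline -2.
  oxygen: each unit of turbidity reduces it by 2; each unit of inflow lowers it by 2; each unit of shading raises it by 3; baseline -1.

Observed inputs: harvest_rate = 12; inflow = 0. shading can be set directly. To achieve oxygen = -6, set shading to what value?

Substituting into the turbidity equation gives turbidity = -2*shading + 34.
Substituting into the oxygen equation gives oxygen = 7*shading - 69.
Solve 7*shading - 69 = -6: shading = (-6 + 69) / 7 = 9.

shading = 9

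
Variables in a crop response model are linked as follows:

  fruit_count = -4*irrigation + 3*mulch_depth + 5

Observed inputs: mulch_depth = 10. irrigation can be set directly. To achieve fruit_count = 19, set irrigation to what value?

irrigation = 4

Substituting into the fruit_count equation gives fruit_count = -4*irrigation + 35.
Solve -4*irrigation + 35 = 19: irrigation = (19 - 35) / -4 = 4.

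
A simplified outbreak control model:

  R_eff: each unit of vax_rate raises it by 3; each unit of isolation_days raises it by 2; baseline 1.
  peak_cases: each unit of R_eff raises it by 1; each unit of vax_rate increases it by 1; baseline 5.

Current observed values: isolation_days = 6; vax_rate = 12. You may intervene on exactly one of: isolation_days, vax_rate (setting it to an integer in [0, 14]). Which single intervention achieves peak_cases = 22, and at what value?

set vax_rate = 1

Intervening on isolation_days: peak_cases = 2*isolation_days + 54. Reaching 22 requires isolation_days = -16, outside [0, 14].
Intervening on vax_rate: with other inputs at their observed values, peak_cases = 4*vax_rate + 18. Solving for 22 gives vax_rate = 1, within [0, 14].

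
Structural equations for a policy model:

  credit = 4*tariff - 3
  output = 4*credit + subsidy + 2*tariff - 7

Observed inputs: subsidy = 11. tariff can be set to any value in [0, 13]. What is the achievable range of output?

Substituting into the output equation gives output = 18*tariff - 8.
Linear in tariff, so extremes are at the endpoints: tariff = 0 gives output = -8; tariff = 13 gives output = 226.

-8 to 226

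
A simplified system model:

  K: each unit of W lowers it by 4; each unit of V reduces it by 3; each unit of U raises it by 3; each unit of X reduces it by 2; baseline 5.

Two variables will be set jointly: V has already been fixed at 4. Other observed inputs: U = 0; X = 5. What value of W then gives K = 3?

With V held at 4:
Substituting into the K equation gives K = -4*W - 17.
Solve -4*W - 17 = 3: W = (3 + 17) / -4 = -5.

W = -5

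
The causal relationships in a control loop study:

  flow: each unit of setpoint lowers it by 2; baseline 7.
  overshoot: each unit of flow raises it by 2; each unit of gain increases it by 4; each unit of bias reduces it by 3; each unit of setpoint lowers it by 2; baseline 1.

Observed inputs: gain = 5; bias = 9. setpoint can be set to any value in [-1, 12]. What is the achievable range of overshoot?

Substituting into the overshoot equation gives overshoot = -6*setpoint + 8.
Linear in setpoint, so extremes are at the endpoints: setpoint = -1 gives overshoot = 14; setpoint = 12 gives overshoot = -64.

-64 to 14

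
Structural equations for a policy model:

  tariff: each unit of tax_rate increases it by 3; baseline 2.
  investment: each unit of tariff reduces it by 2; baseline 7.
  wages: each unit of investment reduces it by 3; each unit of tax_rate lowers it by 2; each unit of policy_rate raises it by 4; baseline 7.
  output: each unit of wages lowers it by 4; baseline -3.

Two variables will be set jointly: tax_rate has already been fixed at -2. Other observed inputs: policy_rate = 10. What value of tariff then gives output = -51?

tariff = -3

With tax_rate held at -2:
Intervening on tariff fixes its value directly, overriding its dependence on tax_rate.
Substituting into the wages equation gives wages = 6*tariff + 30.
So output = -24*tariff - 123.
Solve -24*tariff - 123 = -51: tariff = (-51 + 123) / -24 = -3.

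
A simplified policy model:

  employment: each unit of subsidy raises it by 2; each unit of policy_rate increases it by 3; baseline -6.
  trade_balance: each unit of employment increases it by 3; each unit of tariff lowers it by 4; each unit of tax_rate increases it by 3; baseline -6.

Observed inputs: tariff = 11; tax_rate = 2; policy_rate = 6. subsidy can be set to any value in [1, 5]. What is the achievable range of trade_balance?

Substituting into the employment equation gives employment = 2*subsidy + 12.
trade_balance becomes 6*subsidy - 8.
Linear in subsidy, so extremes are at the endpoints: subsidy = 1 gives trade_balance = -2; subsidy = 5 gives trade_balance = 22.

-2 to 22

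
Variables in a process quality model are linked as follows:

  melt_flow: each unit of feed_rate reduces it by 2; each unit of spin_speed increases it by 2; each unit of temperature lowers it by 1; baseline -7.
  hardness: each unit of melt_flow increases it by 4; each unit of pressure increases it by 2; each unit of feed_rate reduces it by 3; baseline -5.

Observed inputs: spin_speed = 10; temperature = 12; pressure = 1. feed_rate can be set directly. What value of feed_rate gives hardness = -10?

feed_rate = 1

Substituting into the melt_flow equation gives melt_flow = -2*feed_rate + 1.
Substituting into the hardness equation gives hardness = -11*feed_rate + 1.
Solve -11*feed_rate + 1 = -10: feed_rate = (-10 - 1) / -11 = 1.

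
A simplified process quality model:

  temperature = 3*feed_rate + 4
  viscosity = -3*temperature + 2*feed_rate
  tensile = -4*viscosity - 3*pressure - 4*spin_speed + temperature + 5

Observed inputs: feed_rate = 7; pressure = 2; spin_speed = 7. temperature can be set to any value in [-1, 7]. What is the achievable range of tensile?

Intervening on temperature fixes its value directly, overriding its dependence on feed_rate.
Substituting into the viscosity equation gives viscosity = -3*temperature + 14.
Substituting into the tensile equation gives tensile = 13*temperature - 85.
Linear in temperature, so extremes are at the endpoints: temperature = -1 gives tensile = -98; temperature = 7 gives tensile = 6.

-98 to 6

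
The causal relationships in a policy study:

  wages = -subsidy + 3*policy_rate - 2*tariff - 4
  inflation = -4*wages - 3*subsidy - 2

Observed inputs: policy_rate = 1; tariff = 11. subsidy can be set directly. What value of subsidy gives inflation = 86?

subsidy = -4

Substituting into the wages equation gives wages = -subsidy - 23.
Substituting into the inflation equation gives inflation = subsidy + 90.
Solve subsidy + 90 = 86: subsidy = (86 - 90) / 1 = -4.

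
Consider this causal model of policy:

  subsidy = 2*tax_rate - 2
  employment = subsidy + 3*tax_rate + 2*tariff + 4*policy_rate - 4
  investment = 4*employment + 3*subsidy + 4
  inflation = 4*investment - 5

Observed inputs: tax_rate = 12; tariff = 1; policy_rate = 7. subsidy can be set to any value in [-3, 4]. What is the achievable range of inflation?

Intervening on subsidy fixes its value directly, overriding its dependence on tax_rate.
Substituting into the employment equation gives employment = subsidy + 62.
Substituting into the investment equation gives investment = 7*subsidy + 252.
Substituting into the inflation equation gives inflation = 28*subsidy + 1003.
Linear in subsidy, so extremes are at the endpoints: subsidy = -3 gives inflation = 919; subsidy = 4 gives inflation = 1115.

919 to 1115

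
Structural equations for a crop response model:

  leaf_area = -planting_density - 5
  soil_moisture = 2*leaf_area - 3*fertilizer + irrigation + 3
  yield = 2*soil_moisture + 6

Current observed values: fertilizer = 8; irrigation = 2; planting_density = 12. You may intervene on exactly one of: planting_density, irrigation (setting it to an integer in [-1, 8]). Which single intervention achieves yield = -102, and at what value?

set irrigation = 1

Intervening on planting_density: yield = -4*planting_density - 52. Reaching -102 requires planting_density = 25/2, not an integer.
Intervening on irrigation: with other inputs at their observed values, yield = 2*irrigation - 104. Solving for -102 gives irrigation = 1, within [-1, 8].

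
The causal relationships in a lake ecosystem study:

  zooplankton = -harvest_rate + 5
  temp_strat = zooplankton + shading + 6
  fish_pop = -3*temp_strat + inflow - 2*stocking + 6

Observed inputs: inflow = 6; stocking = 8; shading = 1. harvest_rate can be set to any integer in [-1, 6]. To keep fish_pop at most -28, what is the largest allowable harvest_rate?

Substituting into the temp_strat equation gives temp_strat = -harvest_rate + 12.
Substituting into the fish_pop equation gives fish_pop = 3*harvest_rate - 40.
Require 3*harvest_rate - 40 ≤ -28, so harvest_rate ≤ 4.
The largest integer in [-1, 6] satisfying this is 4.

harvest_rate = 4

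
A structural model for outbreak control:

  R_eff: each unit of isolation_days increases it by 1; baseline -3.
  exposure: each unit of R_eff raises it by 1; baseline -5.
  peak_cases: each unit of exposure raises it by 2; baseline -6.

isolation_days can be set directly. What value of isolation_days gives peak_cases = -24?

isolation_days = -1

Substituting into the exposure equation gives exposure = isolation_days - 8.
Substituting into the peak_cases equation gives peak_cases = 2*isolation_days - 22.
Solve 2*isolation_days - 22 = -24: isolation_days = (-24 + 22) / 2 = -1.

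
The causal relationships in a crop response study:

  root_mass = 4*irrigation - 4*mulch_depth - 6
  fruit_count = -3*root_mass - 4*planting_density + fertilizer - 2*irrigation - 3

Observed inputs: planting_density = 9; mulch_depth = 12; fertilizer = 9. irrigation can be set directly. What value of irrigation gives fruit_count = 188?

irrigation = -4

Substituting into the root_mass equation gives root_mass = 4*irrigation - 54.
This gives fruit_count = -14*irrigation + 132.
Solve -14*irrigation + 132 = 188: irrigation = (188 - 132) / -14 = -4.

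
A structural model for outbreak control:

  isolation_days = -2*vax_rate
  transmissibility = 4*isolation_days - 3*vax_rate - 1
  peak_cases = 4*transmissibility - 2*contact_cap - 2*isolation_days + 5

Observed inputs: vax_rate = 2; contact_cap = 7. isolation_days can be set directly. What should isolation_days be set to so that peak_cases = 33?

isolation_days = 5

Intervening on isolation_days fixes its value directly, overriding its dependence on vax_rate.
Substituting into the transmissibility equation gives transmissibility = 4*isolation_days - 7.
Substituting into the peak_cases equation gives peak_cases = 14*isolation_days - 37.
Solve 14*isolation_days - 37 = 33: isolation_days = (33 + 37) / 14 = 5.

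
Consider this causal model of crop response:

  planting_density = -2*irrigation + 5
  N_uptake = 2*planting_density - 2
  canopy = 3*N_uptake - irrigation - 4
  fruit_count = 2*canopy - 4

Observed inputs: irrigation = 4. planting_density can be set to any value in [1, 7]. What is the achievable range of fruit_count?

-20 to 52

Intervening on planting_density fixes its value directly, overriding its dependence on irrigation.
Substituting into the canopy equation gives canopy = 6*planting_density - 14.
Substituting into the fruit_count equation gives fruit_count = 12*planting_density - 32.
Linear in planting_density, so extremes are at the endpoints: planting_density = 1 gives fruit_count = -20; planting_density = 7 gives fruit_count = 52.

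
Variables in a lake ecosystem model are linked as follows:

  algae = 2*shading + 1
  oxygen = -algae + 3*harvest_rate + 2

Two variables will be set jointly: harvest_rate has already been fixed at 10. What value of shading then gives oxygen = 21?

With harvest_rate held at 10:
Substituting into the oxygen equation gives oxygen = -2*shading + 31.
Solve -2*shading + 31 = 21: shading = (21 - 31) / -2 = 5.

shading = 5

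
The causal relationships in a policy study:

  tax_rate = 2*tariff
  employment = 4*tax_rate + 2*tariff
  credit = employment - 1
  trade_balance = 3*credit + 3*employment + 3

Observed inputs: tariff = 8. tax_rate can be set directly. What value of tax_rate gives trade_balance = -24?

tax_rate = -5

Intervening on tax_rate fixes its value directly, overriding its dependence on tariff.
Substituting into the employment equation gives employment = 4*tax_rate + 16.
This gives credit = 4*tax_rate + 15.
Substituting into the trade_balance equation gives trade_balance = 24*tax_rate + 96.
Solve 24*tax_rate + 96 = -24: tax_rate = (-24 - 96) / 24 = -5.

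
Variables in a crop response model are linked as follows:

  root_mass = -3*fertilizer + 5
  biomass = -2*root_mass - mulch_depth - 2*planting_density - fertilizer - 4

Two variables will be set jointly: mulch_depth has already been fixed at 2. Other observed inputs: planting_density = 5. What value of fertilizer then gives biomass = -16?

fertilizer = 2

With mulch_depth held at 2:
Substituting into the biomass equation gives biomass = 5*fertilizer - 26.
Solve 5*fertilizer - 26 = -16: fertilizer = (-16 + 26) / 5 = 2.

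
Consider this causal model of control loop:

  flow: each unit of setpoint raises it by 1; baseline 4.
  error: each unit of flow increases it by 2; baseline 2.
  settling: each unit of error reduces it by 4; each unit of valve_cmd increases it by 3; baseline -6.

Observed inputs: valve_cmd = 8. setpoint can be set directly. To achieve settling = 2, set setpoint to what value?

Substituting into the error equation gives error = 2*setpoint + 10.
This gives settling = -8*setpoint - 22.
Solve -8*setpoint - 22 = 2: setpoint = (2 + 22) / -8 = -3.

setpoint = -3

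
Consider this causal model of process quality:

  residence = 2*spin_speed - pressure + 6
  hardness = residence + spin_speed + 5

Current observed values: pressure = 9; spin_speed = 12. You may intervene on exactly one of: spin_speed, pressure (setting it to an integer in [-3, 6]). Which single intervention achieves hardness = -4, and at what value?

Intervening on spin_speed: with other inputs at their observed values, hardness = 3*spin_speed + 2. Solving for -4 gives spin_speed = -2, within [-3, 6].
Intervening on pressure: hardness = -pressure + 47. Reaching -4 requires pressure = 51, outside [-3, 6].

set spin_speed = -2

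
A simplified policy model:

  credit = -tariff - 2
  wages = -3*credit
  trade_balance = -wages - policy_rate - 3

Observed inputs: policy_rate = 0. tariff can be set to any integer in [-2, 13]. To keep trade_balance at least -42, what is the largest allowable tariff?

Substituting into the wages equation gives wages = 3*tariff + 6.
trade_balance becomes -3*tariff - 9.
Require -3*tariff - 9 ≥ -42, so tariff ≤ 11.
The largest integer in [-2, 13] satisfying this is 11.

tariff = 11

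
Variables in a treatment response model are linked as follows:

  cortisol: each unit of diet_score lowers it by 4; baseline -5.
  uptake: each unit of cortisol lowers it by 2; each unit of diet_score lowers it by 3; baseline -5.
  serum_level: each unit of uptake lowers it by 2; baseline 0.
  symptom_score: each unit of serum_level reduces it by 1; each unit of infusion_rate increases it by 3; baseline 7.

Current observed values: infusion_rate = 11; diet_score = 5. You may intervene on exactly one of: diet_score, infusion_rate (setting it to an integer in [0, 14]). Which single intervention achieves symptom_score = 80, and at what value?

set diet_score = 3

Intervening on diet_score: with other inputs at their observed values, symptom_score = 10*diet_score + 50. Solving for 80 gives diet_score = 3, within [0, 14].
Intervening on infusion_rate: symptom_score = 3*infusion_rate + 67. Reaching 80 requires infusion_rate = 13/3, not an integer.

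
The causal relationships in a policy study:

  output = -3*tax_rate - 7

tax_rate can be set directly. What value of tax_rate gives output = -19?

Solve -3*tax_rate - 7 = -19: tax_rate = (-19 + 7) / -3 = 4.

tax_rate = 4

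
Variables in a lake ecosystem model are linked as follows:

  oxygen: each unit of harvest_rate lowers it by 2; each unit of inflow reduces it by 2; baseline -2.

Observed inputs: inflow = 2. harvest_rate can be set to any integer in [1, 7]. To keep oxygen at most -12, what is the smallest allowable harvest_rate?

Substituting into the oxygen equation gives oxygen = -2*harvest_rate - 6.
Require -2*harvest_rate - 6 ≤ -12, so harvest_rate ≥ 3.
The smallest integer in [1, 7] satisfying this is 3.

harvest_rate = 3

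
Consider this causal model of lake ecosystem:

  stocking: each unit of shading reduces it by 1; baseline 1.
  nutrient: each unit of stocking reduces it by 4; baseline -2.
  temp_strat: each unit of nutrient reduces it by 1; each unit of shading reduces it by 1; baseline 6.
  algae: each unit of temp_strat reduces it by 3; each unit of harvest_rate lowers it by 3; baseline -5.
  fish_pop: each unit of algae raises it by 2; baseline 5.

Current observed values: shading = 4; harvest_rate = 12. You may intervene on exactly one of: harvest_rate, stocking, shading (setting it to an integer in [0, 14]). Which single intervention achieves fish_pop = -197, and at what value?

set stocking = 4

Intervening on harvest_rate: fish_pop = -6*harvest_rate + 43. Reaching -197 requires harvest_rate = 40, outside [0, 14].
Intervening on stocking: with other inputs at their observed values, fish_pop = -24*stocking - 101. Solving for -197 gives stocking = 4, within [0, 14].
Intervening on shading: fish_pop = 30*shading - 149. Reaching -197 requires shading = -8/5, not an integer.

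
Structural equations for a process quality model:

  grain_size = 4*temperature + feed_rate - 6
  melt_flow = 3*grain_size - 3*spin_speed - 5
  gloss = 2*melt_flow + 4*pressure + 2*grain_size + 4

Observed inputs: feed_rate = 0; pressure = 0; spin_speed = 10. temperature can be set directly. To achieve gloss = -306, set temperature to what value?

temperature = -6

Substituting into the grain_size equation gives grain_size = 4*temperature - 6.
This gives melt_flow = 12*temperature - 53.
Substituting into the gloss equation gives gloss = 32*temperature - 114.
Solve 32*temperature - 114 = -306: temperature = (-306 + 114) / 32 = -6.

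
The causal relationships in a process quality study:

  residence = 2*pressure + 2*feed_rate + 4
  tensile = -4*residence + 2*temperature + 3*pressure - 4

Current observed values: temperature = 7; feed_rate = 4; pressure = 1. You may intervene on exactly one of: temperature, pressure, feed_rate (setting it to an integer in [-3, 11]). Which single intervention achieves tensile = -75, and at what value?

set feed_rate = 8

Intervening on temperature: tensile = 2*temperature - 57. Reaching -75 requires temperature = -9, outside [-3, 11].
Intervening on pressure: tensile = -5*pressure - 38. Reaching -75 requires pressure = 37/5, not an integer.
Intervening on feed_rate: with other inputs at their observed values, tensile = -8*feed_rate - 11. Solving for -75 gives feed_rate = 8, within [-3, 11].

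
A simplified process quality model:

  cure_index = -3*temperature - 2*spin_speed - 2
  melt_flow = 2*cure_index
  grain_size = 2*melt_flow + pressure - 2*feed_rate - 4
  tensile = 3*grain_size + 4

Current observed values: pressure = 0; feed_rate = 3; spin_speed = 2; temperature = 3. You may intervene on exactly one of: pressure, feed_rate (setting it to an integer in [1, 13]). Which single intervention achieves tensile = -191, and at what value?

Intervening on pressure: with other inputs at their observed values, tensile = 3*pressure - 206. Solving for -191 gives pressure = 5, within [1, 13].
Intervening on feed_rate: tensile = -6*feed_rate - 188. Reaching -191 requires feed_rate = 1/2, not an integer.

set pressure = 5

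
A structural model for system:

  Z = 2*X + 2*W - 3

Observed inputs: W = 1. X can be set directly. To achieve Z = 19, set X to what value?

X = 10

Substituting into the Z equation gives Z = 2*X - 1.
Solve 2*X - 1 = 19: X = (19 + 1) / 2 = 10.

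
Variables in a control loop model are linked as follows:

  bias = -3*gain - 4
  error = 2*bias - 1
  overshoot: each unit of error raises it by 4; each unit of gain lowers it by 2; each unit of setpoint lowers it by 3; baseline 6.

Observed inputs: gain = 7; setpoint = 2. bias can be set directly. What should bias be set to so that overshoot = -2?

bias = 2

Intervening on bias fixes its value directly, overriding its dependence on gain.
Substituting into the overshoot equation gives overshoot = 8*bias - 18.
Solve 8*bias - 18 = -2: bias = (-2 + 18) / 8 = 2.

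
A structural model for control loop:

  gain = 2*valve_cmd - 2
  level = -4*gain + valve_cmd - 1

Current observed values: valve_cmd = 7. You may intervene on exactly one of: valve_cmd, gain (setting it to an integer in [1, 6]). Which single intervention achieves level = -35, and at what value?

set valve_cmd = 6

Intervening on valve_cmd: with other inputs at their observed values, level = -7*valve_cmd + 7. Solving for -35 gives valve_cmd = 6, within [1, 6].
Intervening on gain: level = -4*gain + 6. Reaching -35 requires gain = 41/4, not an integer.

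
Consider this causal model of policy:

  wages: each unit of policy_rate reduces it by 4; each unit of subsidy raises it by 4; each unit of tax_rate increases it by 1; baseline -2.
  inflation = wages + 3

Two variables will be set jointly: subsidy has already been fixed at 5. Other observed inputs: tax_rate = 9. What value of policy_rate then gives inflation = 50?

With subsidy held at 5:
Substituting into the wages equation gives wages = -4*policy_rate + 27.
inflation becomes -4*policy_rate + 30.
Solve -4*policy_rate + 30 = 50: policy_rate = (50 - 30) / -4 = -5.

policy_rate = -5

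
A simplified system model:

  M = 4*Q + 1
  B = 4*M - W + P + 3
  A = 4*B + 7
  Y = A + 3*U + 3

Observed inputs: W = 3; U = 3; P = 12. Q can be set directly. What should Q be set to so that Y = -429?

Q = -8

Substituting into the B equation gives B = 16*Q + 16.
A becomes 64*Q + 71.
So Y = 64*Q + 83.
Solve 64*Q + 83 = -429: Q = (-429 - 83) / 64 = -8.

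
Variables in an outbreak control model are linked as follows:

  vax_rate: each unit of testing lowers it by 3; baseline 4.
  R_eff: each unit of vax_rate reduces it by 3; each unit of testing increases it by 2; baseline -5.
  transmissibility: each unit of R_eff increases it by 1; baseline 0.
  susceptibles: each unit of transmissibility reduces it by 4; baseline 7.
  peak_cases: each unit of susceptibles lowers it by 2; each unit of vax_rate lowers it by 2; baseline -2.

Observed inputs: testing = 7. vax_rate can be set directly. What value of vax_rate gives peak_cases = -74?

Intervening on vax_rate fixes its value directly, overriding its dependence on testing.
Substituting into the R_eff equation gives R_eff = -3*vax_rate + 9.
Substituting into the transmissibility equation gives transmissibility = -3*vax_rate + 9.
Substituting into the susceptibles equation gives susceptibles = 12*vax_rate - 29.
peak_cases becomes -26*vax_rate + 56.
Solve -26*vax_rate + 56 = -74: vax_rate = (-74 - 56) / -26 = 5.

vax_rate = 5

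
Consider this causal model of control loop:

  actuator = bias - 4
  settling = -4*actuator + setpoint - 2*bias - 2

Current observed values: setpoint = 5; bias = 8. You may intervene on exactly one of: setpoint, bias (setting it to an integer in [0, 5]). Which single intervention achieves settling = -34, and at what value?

Intervening on setpoint: with other inputs at their observed values, settling = setpoint - 34. Solving for -34 gives setpoint = 0, within [0, 5].
Intervening on bias: settling = -6*bias + 19. Reaching -34 requires bias = 53/6, not an integer.

set setpoint = 0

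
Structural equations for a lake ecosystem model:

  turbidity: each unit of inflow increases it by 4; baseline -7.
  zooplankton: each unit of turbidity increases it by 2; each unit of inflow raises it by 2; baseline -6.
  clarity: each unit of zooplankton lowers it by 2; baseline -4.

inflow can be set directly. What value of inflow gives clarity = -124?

inflow = 8

Substituting into the zooplankton equation gives zooplankton = 10*inflow - 20.
Substituting into the clarity equation gives clarity = -20*inflow + 36.
Solve -20*inflow + 36 = -124: inflow = (-124 - 36) / -20 = 8.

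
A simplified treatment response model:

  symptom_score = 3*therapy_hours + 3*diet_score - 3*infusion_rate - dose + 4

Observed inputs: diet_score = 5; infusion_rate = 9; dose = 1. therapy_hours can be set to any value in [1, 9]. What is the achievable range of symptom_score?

Substituting into the symptom_score equation gives symptom_score = 3*therapy_hours - 9.
Linear in therapy_hours, so extremes are at the endpoints: therapy_hours = 1 gives symptom_score = -6; therapy_hours = 9 gives symptom_score = 18.

-6 to 18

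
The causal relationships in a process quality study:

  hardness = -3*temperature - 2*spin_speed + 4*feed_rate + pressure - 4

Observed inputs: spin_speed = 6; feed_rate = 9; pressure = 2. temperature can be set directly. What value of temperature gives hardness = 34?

Substituting into the hardness equation gives hardness = -3*temperature + 22.
Solve -3*temperature + 22 = 34: temperature = (34 - 22) / -3 = -4.

temperature = -4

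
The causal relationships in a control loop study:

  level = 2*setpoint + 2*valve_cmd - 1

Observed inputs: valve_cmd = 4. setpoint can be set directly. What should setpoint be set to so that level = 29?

Substituting into the level equation gives level = 2*setpoint + 7.
Solve 2*setpoint + 7 = 29: setpoint = (29 - 7) / 2 = 11.

setpoint = 11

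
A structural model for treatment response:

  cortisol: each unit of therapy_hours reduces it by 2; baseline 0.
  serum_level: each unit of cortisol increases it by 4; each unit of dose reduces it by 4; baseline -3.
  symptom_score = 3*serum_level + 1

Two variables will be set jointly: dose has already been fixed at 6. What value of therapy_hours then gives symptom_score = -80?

therapy_hours = 0

With dose held at 6:
Substituting into the serum_level equation gives serum_level = -8*therapy_hours - 27.
This gives symptom_score = -24*therapy_hours - 80.
Solve -24*therapy_hours - 80 = -80: therapy_hours = (-80 + 80) / -24 = 0.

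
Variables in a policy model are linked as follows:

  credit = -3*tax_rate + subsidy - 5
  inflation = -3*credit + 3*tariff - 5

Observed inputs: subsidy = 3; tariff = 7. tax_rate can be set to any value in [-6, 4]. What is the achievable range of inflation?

-32 to 58

Substituting into the credit equation gives credit = -3*tax_rate - 2.
So inflation = 9*tax_rate + 22.
Linear in tax_rate, so extremes are at the endpoints: tax_rate = -6 gives inflation = -32; tax_rate = 4 gives inflation = 58.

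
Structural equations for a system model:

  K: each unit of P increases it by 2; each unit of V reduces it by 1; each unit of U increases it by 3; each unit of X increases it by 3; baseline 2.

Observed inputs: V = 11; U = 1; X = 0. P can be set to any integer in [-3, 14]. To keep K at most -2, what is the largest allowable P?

Substituting into the K equation gives K = 2*P - 6.
Require 2*P - 6 ≤ -2, so P ≤ 2.
The largest integer in [-3, 14] satisfying this is 2.

P = 2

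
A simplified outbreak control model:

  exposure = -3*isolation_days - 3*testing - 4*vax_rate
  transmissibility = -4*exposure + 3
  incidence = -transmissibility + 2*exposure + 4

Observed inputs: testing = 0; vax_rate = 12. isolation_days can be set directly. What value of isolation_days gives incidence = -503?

isolation_days = 12

Substituting into the exposure equation gives exposure = -3*isolation_days - 48.
transmissibility becomes 12*isolation_days + 195.
This gives incidence = -18*isolation_days - 287.
Solve -18*isolation_days - 287 = -503: isolation_days = (-503 + 287) / -18 = 12.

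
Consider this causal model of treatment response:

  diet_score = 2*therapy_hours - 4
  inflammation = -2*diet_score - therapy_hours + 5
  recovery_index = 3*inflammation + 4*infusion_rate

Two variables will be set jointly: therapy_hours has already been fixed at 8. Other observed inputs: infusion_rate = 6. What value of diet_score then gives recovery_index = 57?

With therapy_hours held at 8:
Intervening on diet_score fixes its value directly, overriding its dependence on therapy_hours.
Substituting into the inflammation equation gives inflammation = -2*diet_score - 3.
Substituting into the recovery_index equation gives recovery_index = -6*diet_score + 15.
Solve -6*diet_score + 15 = 57: diet_score = (57 - 15) / -6 = -7.

diet_score = -7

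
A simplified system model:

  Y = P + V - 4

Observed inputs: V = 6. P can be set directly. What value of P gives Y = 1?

P = -1

Substituting into the Y equation gives Y = P + 2.
Solve P + 2 = 1: P = (1 - 2) / 1 = -1.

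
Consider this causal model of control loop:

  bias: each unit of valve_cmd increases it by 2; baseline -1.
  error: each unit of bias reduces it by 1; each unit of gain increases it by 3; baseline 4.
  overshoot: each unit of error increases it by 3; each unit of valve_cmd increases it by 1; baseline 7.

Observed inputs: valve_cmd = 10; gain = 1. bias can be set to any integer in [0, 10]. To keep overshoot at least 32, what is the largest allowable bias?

bias = 2

Intervening on bias fixes its value directly, overriding its dependence on valve_cmd.
Substituting into the error equation gives error = -bias + 7.
Substituting into the overshoot equation gives overshoot = -3*bias + 38.
Require -3*bias + 38 ≥ 32, so bias ≤ 2.
The largest integer in [0, 10] satisfying this is 2.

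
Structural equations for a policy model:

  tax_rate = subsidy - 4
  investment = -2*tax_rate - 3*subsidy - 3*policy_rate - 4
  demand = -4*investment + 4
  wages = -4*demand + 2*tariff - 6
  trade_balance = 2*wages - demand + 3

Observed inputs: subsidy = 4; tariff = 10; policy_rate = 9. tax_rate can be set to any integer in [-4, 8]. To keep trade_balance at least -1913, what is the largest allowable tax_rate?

Intervening on tax_rate fixes its value directly, overriding its dependence on subsidy.
Substituting into the investment equation gives investment = -2*tax_rate - 43.
demand becomes 8*tax_rate + 176.
So wages = -32*tax_rate - 690.
So trade_balance = -72*tax_rate - 1553.
Require -72*tax_rate - 1553 ≥ -1913, so tax_rate ≤ 5.
The largest integer in [-4, 8] satisfying this is 5.

tax_rate = 5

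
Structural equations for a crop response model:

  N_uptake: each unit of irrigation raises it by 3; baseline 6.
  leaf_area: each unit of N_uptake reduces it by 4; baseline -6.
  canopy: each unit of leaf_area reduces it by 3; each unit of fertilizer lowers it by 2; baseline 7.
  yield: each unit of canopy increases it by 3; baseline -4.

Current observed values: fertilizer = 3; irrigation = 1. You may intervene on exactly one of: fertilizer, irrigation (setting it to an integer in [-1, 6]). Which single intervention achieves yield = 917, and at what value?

set irrigation = 6

Intervening on fertilizer: yield = -6*fertilizer + 395. Reaching 917 requires fertilizer = -87, outside [-1, 6].
Intervening on irrigation: with other inputs at their observed values, yield = 108*irrigation + 269. Solving for 917 gives irrigation = 6, within [-1, 6].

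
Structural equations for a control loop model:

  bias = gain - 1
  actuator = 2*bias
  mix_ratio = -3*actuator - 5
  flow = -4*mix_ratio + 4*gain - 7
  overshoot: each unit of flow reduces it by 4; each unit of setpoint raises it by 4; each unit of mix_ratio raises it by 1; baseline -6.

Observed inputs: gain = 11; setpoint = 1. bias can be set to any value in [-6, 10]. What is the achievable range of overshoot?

Intervening on bias fixes its value directly, overriding its dependence on gain.
Substituting into the mix_ratio equation gives mix_ratio = -6*bias - 5.
flow becomes 24*bias + 57.
Substituting into the overshoot equation gives overshoot = -102*bias - 235.
Linear in bias, so extremes are at the endpoints: bias = -6 gives overshoot = 377; bias = 10 gives overshoot = -1255.

-1255 to 377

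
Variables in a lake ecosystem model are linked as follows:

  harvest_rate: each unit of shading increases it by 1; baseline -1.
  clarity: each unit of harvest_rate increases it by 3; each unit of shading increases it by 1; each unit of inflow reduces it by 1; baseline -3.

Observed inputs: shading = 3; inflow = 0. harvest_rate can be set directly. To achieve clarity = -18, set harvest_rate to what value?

harvest_rate = -6

Intervening on harvest_rate fixes its value directly, overriding its dependence on shading.
Substituting into the clarity equation gives clarity = 3*harvest_rate.
Solve 3*harvest_rate = -18: harvest_rate = -18 / 3 = -6.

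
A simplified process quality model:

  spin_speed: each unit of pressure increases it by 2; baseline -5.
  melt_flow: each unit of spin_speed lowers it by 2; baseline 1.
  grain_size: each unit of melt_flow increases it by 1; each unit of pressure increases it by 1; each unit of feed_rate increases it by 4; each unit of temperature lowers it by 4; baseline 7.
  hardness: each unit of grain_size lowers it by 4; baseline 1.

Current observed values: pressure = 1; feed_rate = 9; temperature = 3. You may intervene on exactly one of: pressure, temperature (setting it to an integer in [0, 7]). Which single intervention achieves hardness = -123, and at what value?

set temperature = 5

Intervening on pressure: hardness = 12*pressure - 167. Reaching -123 requires pressure = 11/3, not an integer.
Intervening on temperature: with other inputs at their observed values, hardness = 16*temperature - 203. Solving for -123 gives temperature = 5, within [0, 7].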